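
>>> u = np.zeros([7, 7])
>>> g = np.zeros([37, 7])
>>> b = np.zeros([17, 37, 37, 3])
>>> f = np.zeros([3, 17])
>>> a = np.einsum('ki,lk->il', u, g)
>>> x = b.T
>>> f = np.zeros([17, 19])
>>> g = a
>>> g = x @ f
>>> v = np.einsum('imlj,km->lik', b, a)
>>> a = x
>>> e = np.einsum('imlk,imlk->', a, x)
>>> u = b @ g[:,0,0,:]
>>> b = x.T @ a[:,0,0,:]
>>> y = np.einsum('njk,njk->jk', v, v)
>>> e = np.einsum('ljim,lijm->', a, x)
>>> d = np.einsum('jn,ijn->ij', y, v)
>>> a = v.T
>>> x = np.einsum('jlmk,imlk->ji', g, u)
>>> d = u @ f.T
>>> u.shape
(17, 37, 37, 19)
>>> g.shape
(3, 37, 37, 19)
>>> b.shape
(17, 37, 37, 17)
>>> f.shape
(17, 19)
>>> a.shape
(7, 17, 37)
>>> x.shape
(3, 17)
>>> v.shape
(37, 17, 7)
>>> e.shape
()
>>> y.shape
(17, 7)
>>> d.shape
(17, 37, 37, 17)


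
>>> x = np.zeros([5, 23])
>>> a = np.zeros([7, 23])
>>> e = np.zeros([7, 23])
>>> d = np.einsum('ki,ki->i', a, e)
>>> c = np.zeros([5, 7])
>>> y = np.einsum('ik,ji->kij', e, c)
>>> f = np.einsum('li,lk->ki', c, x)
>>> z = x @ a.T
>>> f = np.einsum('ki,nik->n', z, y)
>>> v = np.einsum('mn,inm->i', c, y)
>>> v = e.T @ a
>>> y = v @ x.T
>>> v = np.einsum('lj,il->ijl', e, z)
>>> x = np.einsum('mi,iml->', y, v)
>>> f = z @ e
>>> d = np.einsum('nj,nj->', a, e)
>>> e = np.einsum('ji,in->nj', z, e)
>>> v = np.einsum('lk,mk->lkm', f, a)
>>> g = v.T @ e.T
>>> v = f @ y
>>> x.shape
()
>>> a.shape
(7, 23)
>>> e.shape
(23, 5)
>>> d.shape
()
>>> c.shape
(5, 7)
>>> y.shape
(23, 5)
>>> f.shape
(5, 23)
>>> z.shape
(5, 7)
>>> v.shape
(5, 5)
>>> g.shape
(7, 23, 23)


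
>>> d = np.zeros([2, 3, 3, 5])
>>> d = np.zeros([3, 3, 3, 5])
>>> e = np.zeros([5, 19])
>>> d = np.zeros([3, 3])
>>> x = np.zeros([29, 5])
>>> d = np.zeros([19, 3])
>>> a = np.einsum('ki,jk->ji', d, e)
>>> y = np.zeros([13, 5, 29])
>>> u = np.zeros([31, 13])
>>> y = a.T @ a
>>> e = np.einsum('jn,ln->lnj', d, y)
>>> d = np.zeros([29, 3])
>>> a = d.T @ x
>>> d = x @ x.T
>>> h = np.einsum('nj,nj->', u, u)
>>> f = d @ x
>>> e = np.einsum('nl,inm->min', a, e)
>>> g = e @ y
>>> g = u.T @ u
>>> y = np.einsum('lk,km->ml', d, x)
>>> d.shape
(29, 29)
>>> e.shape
(19, 3, 3)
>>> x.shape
(29, 5)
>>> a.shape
(3, 5)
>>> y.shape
(5, 29)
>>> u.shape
(31, 13)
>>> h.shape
()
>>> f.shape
(29, 5)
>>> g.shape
(13, 13)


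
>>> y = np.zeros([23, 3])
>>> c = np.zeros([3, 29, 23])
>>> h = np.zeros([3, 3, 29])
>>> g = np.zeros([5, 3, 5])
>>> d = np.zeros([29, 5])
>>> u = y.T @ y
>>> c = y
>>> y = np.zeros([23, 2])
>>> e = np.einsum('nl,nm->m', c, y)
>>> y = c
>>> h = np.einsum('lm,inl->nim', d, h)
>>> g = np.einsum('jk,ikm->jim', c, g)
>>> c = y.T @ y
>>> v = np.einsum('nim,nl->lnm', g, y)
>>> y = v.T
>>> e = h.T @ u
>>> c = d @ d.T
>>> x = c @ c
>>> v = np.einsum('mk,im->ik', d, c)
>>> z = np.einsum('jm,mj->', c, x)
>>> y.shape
(5, 23, 3)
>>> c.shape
(29, 29)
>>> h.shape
(3, 3, 5)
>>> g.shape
(23, 5, 5)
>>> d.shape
(29, 5)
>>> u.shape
(3, 3)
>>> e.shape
(5, 3, 3)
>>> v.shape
(29, 5)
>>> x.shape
(29, 29)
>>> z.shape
()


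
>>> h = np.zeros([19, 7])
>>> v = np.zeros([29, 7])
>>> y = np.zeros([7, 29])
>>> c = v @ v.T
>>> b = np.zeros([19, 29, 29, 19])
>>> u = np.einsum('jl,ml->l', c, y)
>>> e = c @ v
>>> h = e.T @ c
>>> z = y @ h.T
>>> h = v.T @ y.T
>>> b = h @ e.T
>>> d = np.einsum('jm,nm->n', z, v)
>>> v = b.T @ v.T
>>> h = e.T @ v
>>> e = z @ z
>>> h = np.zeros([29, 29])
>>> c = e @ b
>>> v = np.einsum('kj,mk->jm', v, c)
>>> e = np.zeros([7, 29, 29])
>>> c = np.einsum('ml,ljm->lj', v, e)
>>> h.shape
(29, 29)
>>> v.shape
(29, 7)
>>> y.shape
(7, 29)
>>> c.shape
(7, 29)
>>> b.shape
(7, 29)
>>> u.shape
(29,)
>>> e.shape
(7, 29, 29)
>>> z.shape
(7, 7)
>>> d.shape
(29,)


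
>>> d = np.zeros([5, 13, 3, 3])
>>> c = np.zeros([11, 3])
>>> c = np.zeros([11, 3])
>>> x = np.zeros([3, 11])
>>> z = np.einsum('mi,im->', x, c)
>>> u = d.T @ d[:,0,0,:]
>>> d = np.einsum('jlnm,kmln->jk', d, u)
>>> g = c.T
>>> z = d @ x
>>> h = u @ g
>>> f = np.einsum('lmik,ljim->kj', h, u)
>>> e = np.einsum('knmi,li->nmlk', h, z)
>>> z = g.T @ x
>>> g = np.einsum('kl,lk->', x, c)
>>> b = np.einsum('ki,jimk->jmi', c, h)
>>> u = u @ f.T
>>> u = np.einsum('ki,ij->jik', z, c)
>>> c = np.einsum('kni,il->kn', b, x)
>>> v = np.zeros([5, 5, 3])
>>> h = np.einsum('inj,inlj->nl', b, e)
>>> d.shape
(5, 3)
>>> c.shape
(3, 13)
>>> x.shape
(3, 11)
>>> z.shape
(11, 11)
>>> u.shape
(3, 11, 11)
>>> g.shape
()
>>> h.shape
(13, 5)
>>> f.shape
(11, 3)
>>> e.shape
(3, 13, 5, 3)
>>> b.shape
(3, 13, 3)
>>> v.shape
(5, 5, 3)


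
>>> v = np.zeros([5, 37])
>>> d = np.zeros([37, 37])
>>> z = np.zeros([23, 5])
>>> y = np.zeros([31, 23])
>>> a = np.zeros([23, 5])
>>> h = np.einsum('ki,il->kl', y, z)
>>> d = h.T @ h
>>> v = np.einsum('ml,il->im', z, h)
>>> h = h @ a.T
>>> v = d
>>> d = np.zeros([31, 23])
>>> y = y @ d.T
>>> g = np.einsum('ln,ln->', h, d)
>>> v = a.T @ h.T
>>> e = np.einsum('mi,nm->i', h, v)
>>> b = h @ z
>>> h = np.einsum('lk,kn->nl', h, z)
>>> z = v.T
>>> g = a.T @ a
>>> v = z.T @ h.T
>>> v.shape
(5, 5)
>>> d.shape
(31, 23)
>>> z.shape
(31, 5)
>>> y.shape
(31, 31)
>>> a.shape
(23, 5)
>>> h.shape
(5, 31)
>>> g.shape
(5, 5)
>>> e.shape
(23,)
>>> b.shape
(31, 5)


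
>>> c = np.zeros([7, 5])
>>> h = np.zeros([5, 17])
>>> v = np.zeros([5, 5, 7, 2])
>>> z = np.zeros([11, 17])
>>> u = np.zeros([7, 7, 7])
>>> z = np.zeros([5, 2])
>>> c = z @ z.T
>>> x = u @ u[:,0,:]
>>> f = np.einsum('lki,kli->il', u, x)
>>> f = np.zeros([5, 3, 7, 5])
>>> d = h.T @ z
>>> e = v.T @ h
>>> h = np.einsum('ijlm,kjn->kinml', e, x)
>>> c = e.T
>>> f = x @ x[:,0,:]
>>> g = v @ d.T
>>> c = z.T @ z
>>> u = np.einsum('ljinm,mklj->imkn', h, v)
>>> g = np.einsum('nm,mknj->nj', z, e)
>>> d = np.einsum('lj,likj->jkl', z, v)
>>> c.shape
(2, 2)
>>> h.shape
(7, 2, 7, 17, 5)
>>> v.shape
(5, 5, 7, 2)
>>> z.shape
(5, 2)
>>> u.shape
(7, 5, 5, 17)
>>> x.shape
(7, 7, 7)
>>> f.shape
(7, 7, 7)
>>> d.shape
(2, 7, 5)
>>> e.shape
(2, 7, 5, 17)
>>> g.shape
(5, 17)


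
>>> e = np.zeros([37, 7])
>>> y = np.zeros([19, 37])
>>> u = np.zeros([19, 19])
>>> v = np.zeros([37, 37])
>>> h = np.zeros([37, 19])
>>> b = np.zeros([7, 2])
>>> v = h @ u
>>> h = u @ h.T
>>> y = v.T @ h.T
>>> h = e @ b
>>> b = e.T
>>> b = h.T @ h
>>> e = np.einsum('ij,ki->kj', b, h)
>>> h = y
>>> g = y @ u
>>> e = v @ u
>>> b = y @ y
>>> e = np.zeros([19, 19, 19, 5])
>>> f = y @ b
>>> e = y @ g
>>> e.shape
(19, 19)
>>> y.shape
(19, 19)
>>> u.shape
(19, 19)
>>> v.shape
(37, 19)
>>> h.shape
(19, 19)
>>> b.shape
(19, 19)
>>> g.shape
(19, 19)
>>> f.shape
(19, 19)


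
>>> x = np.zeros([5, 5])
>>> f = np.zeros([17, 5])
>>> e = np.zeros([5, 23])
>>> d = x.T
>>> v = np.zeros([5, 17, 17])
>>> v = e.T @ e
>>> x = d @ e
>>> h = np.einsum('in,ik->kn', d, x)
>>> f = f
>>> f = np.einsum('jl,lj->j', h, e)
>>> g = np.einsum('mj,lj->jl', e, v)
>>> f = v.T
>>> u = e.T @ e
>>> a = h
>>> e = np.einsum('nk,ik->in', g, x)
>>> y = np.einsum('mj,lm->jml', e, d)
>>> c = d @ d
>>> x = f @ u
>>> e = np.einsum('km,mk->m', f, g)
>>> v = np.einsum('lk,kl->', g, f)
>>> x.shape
(23, 23)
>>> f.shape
(23, 23)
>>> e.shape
(23,)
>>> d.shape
(5, 5)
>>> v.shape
()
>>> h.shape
(23, 5)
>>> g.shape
(23, 23)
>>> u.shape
(23, 23)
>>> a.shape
(23, 5)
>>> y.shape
(23, 5, 5)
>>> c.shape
(5, 5)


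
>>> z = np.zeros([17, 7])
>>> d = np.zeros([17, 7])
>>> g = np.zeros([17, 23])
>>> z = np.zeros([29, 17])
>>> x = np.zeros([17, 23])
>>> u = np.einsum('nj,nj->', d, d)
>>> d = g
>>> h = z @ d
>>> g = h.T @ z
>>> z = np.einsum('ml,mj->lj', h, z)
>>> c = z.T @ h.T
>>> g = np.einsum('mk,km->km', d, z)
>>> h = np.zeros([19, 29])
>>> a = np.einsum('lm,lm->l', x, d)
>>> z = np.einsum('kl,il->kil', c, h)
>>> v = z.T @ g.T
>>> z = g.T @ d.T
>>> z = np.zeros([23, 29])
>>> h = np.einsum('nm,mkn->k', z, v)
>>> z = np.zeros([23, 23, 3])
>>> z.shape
(23, 23, 3)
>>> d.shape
(17, 23)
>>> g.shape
(23, 17)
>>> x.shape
(17, 23)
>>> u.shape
()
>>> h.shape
(19,)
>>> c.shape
(17, 29)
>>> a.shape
(17,)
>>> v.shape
(29, 19, 23)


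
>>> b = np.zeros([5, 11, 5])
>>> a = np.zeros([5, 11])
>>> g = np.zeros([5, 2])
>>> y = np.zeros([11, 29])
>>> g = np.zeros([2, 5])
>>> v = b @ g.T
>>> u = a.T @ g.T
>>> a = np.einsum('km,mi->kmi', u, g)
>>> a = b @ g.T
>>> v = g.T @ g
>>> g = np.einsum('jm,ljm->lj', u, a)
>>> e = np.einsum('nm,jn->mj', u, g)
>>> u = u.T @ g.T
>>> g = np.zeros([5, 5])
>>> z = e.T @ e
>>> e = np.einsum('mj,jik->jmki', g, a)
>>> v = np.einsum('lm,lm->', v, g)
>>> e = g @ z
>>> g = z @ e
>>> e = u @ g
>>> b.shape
(5, 11, 5)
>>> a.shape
(5, 11, 2)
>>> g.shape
(5, 5)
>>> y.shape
(11, 29)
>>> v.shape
()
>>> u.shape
(2, 5)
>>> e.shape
(2, 5)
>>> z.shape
(5, 5)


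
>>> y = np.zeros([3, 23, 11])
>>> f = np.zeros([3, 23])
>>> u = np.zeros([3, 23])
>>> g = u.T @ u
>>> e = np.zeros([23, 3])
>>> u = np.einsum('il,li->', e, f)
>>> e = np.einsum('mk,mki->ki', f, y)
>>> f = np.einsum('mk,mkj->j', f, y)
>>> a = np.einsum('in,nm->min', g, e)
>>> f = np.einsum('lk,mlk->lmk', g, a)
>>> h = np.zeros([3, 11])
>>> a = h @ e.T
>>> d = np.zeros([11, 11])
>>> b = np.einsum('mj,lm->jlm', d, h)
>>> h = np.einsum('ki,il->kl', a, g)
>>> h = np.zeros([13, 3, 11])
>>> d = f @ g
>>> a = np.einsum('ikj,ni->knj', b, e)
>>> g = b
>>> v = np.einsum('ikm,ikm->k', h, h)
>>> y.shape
(3, 23, 11)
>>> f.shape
(23, 11, 23)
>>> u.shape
()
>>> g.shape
(11, 3, 11)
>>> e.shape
(23, 11)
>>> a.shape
(3, 23, 11)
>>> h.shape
(13, 3, 11)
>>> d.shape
(23, 11, 23)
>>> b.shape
(11, 3, 11)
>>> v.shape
(3,)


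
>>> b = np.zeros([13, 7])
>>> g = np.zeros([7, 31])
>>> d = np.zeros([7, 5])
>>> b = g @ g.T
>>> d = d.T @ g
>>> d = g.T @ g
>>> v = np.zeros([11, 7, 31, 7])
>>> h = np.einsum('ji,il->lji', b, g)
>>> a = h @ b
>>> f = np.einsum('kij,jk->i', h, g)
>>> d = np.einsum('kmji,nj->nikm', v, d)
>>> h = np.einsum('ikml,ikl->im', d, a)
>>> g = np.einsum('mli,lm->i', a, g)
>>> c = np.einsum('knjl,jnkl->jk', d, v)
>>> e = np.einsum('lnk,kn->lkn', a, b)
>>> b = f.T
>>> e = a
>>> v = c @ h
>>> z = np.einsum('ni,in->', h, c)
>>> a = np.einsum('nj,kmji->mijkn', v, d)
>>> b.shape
(7,)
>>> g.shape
(7,)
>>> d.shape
(31, 7, 11, 7)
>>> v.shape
(11, 11)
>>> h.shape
(31, 11)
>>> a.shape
(7, 7, 11, 31, 11)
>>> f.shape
(7,)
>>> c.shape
(11, 31)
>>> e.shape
(31, 7, 7)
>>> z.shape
()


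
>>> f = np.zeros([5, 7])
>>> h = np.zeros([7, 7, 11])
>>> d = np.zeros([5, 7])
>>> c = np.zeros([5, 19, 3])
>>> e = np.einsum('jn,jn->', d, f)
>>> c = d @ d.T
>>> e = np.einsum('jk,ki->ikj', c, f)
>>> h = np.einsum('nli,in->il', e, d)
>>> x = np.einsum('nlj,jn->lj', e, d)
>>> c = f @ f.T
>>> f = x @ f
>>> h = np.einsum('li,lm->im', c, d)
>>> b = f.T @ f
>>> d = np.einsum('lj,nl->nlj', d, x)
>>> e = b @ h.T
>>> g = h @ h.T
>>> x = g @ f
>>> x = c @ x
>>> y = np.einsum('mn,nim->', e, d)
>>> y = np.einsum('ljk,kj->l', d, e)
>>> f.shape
(5, 7)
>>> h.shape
(5, 7)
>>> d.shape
(5, 5, 7)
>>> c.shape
(5, 5)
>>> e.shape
(7, 5)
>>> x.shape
(5, 7)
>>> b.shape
(7, 7)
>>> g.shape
(5, 5)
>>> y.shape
(5,)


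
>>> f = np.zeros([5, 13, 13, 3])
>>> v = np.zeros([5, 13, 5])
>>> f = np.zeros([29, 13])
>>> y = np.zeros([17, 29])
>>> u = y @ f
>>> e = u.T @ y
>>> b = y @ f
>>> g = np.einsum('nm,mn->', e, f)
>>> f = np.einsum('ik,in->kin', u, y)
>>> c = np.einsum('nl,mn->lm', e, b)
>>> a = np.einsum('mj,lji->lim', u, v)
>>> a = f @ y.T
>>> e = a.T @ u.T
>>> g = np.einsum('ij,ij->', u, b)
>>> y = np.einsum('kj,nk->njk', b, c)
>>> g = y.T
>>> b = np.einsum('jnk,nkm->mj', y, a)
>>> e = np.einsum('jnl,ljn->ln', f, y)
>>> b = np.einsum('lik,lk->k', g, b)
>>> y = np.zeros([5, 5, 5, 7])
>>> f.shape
(13, 17, 29)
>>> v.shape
(5, 13, 5)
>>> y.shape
(5, 5, 5, 7)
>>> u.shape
(17, 13)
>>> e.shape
(29, 17)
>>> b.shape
(29,)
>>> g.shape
(17, 13, 29)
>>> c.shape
(29, 17)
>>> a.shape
(13, 17, 17)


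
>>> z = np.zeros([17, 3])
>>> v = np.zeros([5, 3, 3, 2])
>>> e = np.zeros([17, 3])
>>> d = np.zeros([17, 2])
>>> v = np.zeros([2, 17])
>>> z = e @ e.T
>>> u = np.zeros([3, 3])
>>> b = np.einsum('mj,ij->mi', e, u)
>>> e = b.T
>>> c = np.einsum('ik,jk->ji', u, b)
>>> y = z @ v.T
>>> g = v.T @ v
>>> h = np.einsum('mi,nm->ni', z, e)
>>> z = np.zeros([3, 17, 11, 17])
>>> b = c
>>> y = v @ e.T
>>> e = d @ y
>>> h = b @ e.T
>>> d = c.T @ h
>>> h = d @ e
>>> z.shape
(3, 17, 11, 17)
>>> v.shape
(2, 17)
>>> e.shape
(17, 3)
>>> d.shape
(3, 17)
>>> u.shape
(3, 3)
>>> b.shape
(17, 3)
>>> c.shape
(17, 3)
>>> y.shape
(2, 3)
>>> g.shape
(17, 17)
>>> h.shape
(3, 3)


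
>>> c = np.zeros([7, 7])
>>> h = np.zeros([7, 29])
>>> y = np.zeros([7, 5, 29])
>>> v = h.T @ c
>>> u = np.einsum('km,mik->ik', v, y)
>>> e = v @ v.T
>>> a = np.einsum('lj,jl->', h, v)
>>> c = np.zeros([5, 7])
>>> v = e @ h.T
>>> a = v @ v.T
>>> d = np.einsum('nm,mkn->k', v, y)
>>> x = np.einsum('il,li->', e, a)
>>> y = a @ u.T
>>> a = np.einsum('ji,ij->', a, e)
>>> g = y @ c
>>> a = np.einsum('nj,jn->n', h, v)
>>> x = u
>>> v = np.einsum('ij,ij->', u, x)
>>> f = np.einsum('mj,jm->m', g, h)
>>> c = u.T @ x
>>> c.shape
(29, 29)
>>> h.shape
(7, 29)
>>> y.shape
(29, 5)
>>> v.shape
()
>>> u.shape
(5, 29)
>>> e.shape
(29, 29)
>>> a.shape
(7,)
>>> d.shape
(5,)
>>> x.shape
(5, 29)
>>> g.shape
(29, 7)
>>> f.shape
(29,)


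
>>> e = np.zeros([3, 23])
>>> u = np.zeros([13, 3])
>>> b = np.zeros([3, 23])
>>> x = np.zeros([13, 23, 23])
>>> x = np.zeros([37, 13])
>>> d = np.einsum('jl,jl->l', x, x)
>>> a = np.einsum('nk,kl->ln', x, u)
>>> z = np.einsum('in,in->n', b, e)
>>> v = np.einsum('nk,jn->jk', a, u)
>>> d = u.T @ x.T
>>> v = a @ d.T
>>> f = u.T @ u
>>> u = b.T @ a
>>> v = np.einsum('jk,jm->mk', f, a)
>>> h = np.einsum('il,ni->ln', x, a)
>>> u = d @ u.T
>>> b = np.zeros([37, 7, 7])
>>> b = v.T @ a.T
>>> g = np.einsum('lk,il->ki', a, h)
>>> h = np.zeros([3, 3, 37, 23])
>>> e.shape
(3, 23)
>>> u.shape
(3, 23)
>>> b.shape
(3, 3)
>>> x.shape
(37, 13)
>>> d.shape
(3, 37)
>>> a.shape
(3, 37)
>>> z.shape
(23,)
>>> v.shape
(37, 3)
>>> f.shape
(3, 3)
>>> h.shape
(3, 3, 37, 23)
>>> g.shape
(37, 13)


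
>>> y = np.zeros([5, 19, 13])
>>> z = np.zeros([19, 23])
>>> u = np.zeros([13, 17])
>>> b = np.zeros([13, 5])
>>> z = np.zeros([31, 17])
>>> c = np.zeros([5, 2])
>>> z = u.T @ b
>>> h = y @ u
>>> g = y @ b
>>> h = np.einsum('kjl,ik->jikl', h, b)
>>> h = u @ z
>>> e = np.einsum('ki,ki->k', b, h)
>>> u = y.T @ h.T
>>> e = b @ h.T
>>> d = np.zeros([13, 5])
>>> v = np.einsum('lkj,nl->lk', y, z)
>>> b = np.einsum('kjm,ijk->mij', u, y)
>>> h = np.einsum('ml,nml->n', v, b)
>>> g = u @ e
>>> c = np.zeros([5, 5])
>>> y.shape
(5, 19, 13)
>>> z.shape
(17, 5)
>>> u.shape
(13, 19, 13)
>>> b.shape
(13, 5, 19)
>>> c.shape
(5, 5)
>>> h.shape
(13,)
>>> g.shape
(13, 19, 13)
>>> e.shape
(13, 13)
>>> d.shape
(13, 5)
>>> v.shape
(5, 19)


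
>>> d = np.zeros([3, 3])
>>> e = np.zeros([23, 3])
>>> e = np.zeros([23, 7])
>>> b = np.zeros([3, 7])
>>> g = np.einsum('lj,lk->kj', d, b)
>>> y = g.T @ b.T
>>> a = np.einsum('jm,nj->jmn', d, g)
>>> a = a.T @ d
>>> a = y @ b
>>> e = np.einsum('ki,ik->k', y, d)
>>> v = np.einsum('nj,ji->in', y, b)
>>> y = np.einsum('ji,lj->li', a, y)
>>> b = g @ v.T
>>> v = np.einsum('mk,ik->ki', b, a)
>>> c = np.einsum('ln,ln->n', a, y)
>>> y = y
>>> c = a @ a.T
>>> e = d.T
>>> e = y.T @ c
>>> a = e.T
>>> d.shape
(3, 3)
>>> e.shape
(7, 3)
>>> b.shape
(7, 7)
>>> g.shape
(7, 3)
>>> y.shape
(3, 7)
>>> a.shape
(3, 7)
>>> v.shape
(7, 3)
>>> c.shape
(3, 3)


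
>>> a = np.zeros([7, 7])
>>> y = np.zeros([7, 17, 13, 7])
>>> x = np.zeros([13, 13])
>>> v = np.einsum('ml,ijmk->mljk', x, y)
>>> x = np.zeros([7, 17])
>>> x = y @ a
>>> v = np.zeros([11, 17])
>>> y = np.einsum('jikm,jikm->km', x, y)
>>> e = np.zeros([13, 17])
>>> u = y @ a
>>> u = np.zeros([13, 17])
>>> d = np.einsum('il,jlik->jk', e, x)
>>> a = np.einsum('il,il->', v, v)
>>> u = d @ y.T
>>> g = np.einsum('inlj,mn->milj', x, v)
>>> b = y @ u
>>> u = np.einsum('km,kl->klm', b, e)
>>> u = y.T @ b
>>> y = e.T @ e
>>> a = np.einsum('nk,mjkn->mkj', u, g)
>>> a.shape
(11, 13, 7)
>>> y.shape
(17, 17)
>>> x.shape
(7, 17, 13, 7)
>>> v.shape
(11, 17)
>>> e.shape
(13, 17)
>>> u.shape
(7, 13)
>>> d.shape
(7, 7)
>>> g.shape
(11, 7, 13, 7)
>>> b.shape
(13, 13)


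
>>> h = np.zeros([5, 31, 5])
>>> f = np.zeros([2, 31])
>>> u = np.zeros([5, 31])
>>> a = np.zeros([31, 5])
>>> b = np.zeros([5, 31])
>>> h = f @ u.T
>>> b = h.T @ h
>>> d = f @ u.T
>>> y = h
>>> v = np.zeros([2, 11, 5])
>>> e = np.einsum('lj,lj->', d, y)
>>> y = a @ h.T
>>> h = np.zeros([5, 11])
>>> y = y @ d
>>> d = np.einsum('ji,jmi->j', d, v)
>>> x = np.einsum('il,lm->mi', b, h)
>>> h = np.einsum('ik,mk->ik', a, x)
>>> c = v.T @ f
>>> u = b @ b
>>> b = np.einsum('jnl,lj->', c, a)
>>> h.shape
(31, 5)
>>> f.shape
(2, 31)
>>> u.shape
(5, 5)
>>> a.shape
(31, 5)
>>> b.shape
()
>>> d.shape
(2,)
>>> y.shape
(31, 5)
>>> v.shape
(2, 11, 5)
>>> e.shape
()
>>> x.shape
(11, 5)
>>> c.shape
(5, 11, 31)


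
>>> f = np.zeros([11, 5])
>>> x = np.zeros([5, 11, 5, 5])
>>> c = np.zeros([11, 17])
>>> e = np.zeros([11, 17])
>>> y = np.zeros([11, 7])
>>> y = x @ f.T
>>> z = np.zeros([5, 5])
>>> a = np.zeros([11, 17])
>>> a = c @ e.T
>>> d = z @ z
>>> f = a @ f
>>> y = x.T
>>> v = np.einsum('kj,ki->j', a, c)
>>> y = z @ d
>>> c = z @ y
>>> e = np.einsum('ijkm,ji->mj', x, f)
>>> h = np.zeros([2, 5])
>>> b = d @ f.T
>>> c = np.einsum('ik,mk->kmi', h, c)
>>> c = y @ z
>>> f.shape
(11, 5)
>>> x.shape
(5, 11, 5, 5)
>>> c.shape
(5, 5)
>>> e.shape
(5, 11)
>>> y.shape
(5, 5)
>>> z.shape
(5, 5)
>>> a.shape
(11, 11)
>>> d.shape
(5, 5)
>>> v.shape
(11,)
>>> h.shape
(2, 5)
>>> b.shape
(5, 11)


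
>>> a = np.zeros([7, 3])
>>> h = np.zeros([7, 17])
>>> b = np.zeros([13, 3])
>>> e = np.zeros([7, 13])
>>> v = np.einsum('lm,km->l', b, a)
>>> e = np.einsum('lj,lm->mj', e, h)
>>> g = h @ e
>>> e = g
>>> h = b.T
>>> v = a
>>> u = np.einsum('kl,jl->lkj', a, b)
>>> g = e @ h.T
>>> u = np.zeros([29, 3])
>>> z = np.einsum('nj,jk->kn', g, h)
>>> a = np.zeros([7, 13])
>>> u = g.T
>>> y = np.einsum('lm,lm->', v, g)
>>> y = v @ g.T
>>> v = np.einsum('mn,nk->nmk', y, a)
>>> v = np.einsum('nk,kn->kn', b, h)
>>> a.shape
(7, 13)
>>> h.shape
(3, 13)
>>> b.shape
(13, 3)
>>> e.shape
(7, 13)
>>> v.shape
(3, 13)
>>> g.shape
(7, 3)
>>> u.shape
(3, 7)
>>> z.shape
(13, 7)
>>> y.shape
(7, 7)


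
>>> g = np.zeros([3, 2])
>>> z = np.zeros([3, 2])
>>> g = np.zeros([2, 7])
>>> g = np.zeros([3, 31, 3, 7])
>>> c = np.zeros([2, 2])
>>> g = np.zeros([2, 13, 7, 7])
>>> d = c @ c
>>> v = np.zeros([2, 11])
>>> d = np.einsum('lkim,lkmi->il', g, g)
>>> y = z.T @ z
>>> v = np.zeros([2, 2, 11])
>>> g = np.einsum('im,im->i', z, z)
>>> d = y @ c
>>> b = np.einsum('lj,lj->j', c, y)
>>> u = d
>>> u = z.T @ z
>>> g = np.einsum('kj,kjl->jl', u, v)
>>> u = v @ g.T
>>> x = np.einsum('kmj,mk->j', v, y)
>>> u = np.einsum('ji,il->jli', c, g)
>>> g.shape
(2, 11)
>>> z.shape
(3, 2)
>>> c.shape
(2, 2)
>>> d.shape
(2, 2)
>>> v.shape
(2, 2, 11)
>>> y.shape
(2, 2)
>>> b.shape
(2,)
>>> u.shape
(2, 11, 2)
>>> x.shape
(11,)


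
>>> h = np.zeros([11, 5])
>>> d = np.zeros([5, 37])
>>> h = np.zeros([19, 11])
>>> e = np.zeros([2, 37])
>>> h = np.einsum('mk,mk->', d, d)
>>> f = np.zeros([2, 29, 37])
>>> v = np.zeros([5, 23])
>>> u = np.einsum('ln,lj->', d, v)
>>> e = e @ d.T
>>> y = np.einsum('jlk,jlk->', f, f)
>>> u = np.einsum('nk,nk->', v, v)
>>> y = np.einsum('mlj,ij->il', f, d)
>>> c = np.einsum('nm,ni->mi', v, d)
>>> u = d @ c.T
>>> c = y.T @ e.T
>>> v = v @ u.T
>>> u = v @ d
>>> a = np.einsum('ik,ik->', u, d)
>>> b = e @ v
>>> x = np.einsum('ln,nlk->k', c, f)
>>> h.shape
()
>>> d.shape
(5, 37)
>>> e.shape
(2, 5)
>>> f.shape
(2, 29, 37)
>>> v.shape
(5, 5)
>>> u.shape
(5, 37)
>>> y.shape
(5, 29)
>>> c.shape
(29, 2)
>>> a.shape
()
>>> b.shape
(2, 5)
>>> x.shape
(37,)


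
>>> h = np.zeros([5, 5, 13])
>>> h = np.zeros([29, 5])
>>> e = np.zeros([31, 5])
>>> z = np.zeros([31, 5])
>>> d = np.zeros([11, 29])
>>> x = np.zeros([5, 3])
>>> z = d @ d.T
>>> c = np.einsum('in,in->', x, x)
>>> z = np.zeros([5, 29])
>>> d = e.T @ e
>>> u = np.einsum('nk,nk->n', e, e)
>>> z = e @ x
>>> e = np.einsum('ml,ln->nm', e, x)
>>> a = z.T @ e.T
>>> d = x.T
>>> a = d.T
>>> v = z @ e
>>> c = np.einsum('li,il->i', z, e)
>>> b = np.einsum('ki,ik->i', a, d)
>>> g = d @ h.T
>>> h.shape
(29, 5)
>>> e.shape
(3, 31)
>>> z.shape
(31, 3)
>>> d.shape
(3, 5)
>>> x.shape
(5, 3)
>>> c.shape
(3,)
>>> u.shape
(31,)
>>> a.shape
(5, 3)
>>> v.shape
(31, 31)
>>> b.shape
(3,)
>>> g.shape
(3, 29)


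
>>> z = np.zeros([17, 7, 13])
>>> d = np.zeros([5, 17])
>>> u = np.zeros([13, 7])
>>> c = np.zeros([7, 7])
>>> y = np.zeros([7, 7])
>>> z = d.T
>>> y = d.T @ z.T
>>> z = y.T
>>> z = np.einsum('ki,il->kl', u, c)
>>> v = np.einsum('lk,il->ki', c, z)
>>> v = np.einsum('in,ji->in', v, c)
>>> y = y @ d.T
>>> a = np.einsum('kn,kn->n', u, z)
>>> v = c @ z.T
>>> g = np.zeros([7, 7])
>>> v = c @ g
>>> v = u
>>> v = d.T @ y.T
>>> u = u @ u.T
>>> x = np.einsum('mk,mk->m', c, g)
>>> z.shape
(13, 7)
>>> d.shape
(5, 17)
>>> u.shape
(13, 13)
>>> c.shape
(7, 7)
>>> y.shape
(17, 5)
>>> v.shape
(17, 17)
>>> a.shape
(7,)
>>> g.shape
(7, 7)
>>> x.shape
(7,)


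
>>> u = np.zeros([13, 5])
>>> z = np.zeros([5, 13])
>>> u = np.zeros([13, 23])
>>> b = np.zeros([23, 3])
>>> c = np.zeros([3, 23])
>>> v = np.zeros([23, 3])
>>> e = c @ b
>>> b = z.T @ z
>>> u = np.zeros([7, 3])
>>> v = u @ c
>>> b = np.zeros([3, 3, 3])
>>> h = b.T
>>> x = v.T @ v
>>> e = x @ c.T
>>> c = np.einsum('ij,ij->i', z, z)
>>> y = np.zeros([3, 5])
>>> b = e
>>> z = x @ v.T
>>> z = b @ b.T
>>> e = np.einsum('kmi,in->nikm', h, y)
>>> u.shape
(7, 3)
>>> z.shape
(23, 23)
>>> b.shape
(23, 3)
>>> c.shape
(5,)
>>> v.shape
(7, 23)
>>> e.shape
(5, 3, 3, 3)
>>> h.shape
(3, 3, 3)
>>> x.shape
(23, 23)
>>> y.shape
(3, 5)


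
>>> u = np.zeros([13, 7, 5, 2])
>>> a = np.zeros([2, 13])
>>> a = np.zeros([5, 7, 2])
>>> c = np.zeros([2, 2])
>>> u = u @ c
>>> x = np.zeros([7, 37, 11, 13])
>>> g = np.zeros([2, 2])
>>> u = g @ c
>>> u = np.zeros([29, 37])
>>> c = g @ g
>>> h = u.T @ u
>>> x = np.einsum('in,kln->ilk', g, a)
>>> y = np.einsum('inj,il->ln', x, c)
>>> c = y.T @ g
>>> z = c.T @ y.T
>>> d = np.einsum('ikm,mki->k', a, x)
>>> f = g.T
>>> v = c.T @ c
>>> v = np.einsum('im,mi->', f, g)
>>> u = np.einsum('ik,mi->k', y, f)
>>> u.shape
(7,)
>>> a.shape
(5, 7, 2)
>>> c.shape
(7, 2)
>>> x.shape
(2, 7, 5)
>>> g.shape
(2, 2)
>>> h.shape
(37, 37)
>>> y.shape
(2, 7)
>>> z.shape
(2, 2)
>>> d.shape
(7,)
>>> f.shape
(2, 2)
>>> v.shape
()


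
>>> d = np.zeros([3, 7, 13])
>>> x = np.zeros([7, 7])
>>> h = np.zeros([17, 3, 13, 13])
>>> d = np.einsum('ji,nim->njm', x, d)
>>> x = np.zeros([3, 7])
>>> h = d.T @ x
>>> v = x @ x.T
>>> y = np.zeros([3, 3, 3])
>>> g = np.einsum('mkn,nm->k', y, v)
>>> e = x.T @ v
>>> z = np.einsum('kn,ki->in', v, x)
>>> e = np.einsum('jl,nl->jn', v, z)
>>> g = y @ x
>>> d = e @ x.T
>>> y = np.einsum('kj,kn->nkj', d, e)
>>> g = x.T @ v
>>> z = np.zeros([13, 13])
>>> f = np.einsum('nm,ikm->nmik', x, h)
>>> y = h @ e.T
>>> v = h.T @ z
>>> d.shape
(3, 3)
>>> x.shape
(3, 7)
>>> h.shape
(13, 7, 7)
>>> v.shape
(7, 7, 13)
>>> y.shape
(13, 7, 3)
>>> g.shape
(7, 3)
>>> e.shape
(3, 7)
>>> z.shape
(13, 13)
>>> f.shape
(3, 7, 13, 7)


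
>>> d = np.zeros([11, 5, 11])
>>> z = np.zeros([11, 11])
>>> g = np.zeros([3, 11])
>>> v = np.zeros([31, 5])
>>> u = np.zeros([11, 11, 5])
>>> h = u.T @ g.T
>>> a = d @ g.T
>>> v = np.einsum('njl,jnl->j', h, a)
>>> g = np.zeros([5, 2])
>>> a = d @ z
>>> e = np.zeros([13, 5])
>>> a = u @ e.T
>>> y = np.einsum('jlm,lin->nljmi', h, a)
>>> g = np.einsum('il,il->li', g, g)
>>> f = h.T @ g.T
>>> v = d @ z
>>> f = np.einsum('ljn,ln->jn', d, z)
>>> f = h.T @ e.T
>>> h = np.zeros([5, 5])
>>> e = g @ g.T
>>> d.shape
(11, 5, 11)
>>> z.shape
(11, 11)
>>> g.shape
(2, 5)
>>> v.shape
(11, 5, 11)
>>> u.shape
(11, 11, 5)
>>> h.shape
(5, 5)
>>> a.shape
(11, 11, 13)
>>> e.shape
(2, 2)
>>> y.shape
(13, 11, 5, 3, 11)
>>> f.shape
(3, 11, 13)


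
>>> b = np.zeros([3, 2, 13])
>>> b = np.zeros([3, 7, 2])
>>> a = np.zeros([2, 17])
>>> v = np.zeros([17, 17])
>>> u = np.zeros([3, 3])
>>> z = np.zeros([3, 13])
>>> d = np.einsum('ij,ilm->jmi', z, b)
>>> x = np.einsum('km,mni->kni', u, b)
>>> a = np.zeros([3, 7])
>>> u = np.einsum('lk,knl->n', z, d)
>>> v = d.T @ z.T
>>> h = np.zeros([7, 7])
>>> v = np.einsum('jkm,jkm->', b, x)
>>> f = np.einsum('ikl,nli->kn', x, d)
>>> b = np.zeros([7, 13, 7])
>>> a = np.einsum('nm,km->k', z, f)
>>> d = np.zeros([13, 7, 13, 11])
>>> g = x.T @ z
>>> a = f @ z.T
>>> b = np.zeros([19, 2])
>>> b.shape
(19, 2)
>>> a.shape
(7, 3)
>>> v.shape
()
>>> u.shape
(2,)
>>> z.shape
(3, 13)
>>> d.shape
(13, 7, 13, 11)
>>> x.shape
(3, 7, 2)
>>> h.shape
(7, 7)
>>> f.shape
(7, 13)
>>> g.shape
(2, 7, 13)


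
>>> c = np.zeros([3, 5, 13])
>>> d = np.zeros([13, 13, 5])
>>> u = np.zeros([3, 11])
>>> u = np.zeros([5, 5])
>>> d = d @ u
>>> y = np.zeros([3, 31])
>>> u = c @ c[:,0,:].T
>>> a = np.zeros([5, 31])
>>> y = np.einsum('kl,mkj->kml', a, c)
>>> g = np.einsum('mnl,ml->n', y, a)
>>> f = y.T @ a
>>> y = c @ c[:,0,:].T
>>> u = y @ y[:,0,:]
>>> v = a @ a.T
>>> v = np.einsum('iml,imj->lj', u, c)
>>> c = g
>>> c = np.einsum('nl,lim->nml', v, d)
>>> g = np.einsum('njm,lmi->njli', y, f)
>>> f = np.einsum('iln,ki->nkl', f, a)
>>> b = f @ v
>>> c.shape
(3, 5, 13)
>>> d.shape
(13, 13, 5)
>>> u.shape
(3, 5, 3)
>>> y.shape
(3, 5, 3)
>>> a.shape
(5, 31)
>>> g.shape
(3, 5, 31, 31)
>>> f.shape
(31, 5, 3)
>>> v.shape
(3, 13)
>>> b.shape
(31, 5, 13)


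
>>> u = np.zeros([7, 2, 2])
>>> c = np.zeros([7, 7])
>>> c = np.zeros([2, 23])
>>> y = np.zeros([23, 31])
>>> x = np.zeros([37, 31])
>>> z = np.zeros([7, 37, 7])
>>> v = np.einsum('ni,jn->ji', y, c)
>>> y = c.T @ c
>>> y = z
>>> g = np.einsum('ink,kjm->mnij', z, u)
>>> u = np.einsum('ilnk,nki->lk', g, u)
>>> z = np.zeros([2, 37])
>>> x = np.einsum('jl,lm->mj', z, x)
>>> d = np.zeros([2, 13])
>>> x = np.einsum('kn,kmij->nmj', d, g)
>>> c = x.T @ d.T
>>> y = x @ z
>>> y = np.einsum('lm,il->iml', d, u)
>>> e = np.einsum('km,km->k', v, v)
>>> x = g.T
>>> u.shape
(37, 2)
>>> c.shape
(2, 37, 2)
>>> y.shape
(37, 13, 2)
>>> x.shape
(2, 7, 37, 2)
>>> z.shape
(2, 37)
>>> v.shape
(2, 31)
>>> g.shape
(2, 37, 7, 2)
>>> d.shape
(2, 13)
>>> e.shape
(2,)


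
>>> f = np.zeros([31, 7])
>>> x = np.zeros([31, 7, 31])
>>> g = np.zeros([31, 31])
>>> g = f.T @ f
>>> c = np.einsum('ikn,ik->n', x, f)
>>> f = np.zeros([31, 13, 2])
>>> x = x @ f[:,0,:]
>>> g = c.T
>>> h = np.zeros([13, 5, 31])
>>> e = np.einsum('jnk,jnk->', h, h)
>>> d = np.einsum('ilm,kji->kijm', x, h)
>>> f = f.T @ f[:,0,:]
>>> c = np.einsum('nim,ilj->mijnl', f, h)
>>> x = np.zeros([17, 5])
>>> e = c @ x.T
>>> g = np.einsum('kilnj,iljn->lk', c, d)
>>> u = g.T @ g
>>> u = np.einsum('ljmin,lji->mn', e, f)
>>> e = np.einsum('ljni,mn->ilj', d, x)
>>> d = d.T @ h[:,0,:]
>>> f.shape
(2, 13, 2)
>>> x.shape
(17, 5)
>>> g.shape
(31, 2)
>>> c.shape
(2, 13, 31, 2, 5)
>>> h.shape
(13, 5, 31)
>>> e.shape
(2, 13, 31)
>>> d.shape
(2, 5, 31, 31)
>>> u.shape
(31, 17)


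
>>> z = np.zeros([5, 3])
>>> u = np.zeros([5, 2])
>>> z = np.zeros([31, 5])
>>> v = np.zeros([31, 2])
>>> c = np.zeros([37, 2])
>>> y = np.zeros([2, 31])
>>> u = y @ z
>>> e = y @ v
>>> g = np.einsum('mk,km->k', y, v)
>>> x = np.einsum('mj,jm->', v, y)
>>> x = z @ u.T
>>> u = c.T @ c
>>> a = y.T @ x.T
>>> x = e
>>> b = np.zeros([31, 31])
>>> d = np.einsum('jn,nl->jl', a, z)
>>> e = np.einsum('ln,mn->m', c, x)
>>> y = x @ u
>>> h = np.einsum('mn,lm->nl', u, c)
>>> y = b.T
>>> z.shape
(31, 5)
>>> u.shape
(2, 2)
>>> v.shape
(31, 2)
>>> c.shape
(37, 2)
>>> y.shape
(31, 31)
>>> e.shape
(2,)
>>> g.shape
(31,)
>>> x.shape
(2, 2)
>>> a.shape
(31, 31)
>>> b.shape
(31, 31)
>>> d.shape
(31, 5)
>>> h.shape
(2, 37)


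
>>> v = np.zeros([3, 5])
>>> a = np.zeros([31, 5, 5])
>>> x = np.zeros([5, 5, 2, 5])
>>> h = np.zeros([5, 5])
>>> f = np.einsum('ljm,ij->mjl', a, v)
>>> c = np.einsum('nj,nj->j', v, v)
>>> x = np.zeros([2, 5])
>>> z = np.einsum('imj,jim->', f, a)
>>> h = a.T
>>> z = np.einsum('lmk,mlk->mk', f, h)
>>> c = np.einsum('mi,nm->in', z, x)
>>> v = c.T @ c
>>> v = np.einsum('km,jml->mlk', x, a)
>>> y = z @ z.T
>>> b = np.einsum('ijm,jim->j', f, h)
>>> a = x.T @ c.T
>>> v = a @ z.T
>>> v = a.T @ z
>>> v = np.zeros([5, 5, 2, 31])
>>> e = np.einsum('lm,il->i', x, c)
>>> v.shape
(5, 5, 2, 31)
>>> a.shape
(5, 31)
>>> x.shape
(2, 5)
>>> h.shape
(5, 5, 31)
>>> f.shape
(5, 5, 31)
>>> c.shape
(31, 2)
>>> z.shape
(5, 31)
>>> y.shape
(5, 5)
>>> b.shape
(5,)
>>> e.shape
(31,)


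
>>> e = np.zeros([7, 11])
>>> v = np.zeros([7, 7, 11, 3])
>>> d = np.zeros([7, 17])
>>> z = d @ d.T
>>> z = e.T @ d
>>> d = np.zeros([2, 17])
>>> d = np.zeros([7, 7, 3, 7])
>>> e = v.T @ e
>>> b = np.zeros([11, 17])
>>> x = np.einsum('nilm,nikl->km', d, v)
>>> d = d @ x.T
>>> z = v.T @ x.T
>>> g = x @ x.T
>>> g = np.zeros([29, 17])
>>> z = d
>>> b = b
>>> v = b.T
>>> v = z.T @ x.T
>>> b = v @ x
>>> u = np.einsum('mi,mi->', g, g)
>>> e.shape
(3, 11, 7, 11)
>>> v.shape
(11, 3, 7, 11)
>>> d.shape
(7, 7, 3, 11)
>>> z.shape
(7, 7, 3, 11)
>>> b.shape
(11, 3, 7, 7)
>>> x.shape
(11, 7)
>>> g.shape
(29, 17)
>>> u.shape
()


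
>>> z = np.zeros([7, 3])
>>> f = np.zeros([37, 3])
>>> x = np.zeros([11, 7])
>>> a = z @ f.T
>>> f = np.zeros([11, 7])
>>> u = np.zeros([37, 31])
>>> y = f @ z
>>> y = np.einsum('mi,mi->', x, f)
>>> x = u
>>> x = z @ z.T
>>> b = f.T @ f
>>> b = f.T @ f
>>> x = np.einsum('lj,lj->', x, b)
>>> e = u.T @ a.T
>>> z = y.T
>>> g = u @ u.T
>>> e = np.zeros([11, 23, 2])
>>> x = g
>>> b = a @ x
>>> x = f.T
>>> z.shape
()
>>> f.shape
(11, 7)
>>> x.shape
(7, 11)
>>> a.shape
(7, 37)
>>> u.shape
(37, 31)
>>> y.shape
()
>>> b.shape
(7, 37)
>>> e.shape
(11, 23, 2)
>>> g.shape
(37, 37)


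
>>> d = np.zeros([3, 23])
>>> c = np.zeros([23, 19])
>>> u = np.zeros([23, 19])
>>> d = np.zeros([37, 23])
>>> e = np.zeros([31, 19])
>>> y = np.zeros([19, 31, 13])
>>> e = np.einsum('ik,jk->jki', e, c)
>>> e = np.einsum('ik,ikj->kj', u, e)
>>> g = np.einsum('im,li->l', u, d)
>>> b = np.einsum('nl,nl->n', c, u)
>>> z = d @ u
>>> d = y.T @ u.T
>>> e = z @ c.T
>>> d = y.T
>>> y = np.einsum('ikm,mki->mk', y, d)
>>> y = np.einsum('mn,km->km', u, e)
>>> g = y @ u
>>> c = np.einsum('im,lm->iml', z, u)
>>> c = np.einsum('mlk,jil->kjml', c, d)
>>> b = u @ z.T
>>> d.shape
(13, 31, 19)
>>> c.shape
(23, 13, 37, 19)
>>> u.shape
(23, 19)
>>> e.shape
(37, 23)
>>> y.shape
(37, 23)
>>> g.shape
(37, 19)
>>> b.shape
(23, 37)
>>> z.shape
(37, 19)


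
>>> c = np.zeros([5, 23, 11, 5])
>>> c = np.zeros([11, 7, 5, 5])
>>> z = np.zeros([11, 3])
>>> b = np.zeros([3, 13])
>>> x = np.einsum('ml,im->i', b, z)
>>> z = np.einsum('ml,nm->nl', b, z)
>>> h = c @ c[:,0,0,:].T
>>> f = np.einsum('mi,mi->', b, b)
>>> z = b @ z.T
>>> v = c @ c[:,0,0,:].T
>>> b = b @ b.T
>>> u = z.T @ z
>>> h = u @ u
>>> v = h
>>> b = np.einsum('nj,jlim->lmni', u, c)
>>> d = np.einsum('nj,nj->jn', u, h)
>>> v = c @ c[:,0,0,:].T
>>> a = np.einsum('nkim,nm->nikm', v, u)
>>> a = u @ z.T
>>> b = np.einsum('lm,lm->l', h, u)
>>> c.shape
(11, 7, 5, 5)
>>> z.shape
(3, 11)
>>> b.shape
(11,)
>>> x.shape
(11,)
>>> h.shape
(11, 11)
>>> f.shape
()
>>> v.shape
(11, 7, 5, 11)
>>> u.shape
(11, 11)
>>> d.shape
(11, 11)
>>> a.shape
(11, 3)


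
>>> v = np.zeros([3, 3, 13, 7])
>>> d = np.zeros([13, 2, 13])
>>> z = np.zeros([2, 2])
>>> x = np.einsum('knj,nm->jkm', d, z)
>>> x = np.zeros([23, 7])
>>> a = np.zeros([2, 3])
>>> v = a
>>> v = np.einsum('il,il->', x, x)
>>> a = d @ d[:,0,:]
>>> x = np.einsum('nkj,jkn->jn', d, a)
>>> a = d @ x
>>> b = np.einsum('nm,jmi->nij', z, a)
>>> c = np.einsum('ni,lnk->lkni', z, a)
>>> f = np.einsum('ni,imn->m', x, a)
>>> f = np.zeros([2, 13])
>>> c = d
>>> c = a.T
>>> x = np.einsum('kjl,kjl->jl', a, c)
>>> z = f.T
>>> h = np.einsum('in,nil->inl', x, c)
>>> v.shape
()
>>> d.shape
(13, 2, 13)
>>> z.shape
(13, 2)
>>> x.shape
(2, 13)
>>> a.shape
(13, 2, 13)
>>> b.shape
(2, 13, 13)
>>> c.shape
(13, 2, 13)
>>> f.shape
(2, 13)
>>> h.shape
(2, 13, 13)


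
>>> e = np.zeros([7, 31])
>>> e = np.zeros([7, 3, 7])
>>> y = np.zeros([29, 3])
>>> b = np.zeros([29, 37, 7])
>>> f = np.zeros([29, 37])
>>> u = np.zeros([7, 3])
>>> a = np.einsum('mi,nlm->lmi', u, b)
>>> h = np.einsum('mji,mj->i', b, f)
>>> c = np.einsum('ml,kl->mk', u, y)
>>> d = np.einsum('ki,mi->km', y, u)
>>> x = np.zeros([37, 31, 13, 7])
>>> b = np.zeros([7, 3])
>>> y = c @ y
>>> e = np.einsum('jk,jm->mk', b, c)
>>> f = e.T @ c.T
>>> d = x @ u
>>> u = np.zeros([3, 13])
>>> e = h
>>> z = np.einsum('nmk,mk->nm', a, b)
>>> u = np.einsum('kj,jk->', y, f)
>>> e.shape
(7,)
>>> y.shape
(7, 3)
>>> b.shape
(7, 3)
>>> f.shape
(3, 7)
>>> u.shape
()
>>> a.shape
(37, 7, 3)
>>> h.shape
(7,)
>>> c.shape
(7, 29)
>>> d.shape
(37, 31, 13, 3)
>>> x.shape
(37, 31, 13, 7)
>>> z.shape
(37, 7)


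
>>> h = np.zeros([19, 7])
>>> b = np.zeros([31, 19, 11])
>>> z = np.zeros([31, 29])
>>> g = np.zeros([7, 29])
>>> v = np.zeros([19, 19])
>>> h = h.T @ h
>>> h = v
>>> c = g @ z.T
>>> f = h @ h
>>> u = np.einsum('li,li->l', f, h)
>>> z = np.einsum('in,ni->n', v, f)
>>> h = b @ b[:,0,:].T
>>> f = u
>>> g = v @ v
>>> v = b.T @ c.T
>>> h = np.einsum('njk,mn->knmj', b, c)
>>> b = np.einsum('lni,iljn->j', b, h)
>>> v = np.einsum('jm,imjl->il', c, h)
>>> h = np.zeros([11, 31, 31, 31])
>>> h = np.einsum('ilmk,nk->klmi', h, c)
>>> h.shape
(31, 31, 31, 11)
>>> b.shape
(7,)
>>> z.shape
(19,)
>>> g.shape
(19, 19)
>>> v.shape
(11, 19)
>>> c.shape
(7, 31)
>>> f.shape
(19,)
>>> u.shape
(19,)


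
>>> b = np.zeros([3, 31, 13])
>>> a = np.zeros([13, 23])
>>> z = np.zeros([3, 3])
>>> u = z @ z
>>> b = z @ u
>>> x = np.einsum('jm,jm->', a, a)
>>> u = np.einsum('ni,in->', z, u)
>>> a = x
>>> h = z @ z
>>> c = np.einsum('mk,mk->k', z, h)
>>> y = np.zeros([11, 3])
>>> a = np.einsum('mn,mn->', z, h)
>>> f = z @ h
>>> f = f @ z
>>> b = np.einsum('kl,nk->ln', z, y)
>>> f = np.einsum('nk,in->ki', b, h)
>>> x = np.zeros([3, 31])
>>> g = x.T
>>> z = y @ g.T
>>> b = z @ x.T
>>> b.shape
(11, 3)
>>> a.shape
()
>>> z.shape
(11, 31)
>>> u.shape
()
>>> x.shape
(3, 31)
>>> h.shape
(3, 3)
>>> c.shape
(3,)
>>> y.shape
(11, 3)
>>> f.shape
(11, 3)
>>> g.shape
(31, 3)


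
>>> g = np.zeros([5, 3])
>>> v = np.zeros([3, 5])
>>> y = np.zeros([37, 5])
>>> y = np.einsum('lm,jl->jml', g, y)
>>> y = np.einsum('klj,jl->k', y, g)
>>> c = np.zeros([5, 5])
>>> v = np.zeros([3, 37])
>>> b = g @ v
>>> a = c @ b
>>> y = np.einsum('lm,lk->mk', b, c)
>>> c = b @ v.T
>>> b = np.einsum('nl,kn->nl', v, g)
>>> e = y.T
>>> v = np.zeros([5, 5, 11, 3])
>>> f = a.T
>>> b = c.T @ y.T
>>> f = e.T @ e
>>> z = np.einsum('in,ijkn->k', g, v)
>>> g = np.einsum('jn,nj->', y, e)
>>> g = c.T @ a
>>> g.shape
(3, 37)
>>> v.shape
(5, 5, 11, 3)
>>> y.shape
(37, 5)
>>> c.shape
(5, 3)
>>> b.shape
(3, 37)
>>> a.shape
(5, 37)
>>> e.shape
(5, 37)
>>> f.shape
(37, 37)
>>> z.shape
(11,)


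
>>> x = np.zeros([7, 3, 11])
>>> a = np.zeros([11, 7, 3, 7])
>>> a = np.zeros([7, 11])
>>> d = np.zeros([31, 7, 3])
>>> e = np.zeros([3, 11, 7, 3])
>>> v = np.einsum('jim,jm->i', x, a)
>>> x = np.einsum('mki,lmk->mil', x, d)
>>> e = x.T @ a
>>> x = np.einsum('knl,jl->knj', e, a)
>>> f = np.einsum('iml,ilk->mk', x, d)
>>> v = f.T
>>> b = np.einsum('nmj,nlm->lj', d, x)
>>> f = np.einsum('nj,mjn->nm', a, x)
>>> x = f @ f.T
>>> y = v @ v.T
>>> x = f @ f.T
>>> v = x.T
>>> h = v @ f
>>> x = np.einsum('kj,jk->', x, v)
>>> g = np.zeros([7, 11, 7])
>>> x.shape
()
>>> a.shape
(7, 11)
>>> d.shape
(31, 7, 3)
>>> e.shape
(31, 11, 11)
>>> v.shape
(7, 7)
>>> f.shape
(7, 31)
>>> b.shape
(11, 3)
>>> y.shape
(3, 3)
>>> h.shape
(7, 31)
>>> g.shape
(7, 11, 7)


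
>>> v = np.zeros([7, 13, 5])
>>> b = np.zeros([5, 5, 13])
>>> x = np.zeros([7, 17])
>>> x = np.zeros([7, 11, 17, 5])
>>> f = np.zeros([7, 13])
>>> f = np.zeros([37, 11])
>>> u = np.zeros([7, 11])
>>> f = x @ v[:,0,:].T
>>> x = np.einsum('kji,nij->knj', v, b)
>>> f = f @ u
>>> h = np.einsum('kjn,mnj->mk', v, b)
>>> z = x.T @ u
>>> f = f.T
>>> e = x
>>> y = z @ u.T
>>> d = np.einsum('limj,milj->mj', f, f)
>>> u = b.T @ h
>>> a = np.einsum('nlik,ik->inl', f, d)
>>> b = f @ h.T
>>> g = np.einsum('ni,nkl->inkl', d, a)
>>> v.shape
(7, 13, 5)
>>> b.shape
(11, 17, 11, 5)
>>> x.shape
(7, 5, 13)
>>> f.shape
(11, 17, 11, 7)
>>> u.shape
(13, 5, 7)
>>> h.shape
(5, 7)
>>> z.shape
(13, 5, 11)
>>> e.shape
(7, 5, 13)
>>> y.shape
(13, 5, 7)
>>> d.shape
(11, 7)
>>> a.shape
(11, 11, 17)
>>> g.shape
(7, 11, 11, 17)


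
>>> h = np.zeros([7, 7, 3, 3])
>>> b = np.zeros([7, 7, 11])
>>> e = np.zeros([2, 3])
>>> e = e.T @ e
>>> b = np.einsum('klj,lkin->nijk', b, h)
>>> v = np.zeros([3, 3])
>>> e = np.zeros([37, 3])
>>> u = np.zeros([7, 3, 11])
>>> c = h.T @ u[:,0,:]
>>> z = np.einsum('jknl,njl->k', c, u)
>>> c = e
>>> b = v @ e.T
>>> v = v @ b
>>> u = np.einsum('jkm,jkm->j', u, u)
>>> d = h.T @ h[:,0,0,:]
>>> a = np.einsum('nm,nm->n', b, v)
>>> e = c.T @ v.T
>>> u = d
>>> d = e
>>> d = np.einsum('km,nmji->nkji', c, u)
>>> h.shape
(7, 7, 3, 3)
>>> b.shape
(3, 37)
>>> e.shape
(3, 3)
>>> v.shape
(3, 37)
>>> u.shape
(3, 3, 7, 3)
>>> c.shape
(37, 3)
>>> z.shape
(3,)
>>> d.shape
(3, 37, 7, 3)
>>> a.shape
(3,)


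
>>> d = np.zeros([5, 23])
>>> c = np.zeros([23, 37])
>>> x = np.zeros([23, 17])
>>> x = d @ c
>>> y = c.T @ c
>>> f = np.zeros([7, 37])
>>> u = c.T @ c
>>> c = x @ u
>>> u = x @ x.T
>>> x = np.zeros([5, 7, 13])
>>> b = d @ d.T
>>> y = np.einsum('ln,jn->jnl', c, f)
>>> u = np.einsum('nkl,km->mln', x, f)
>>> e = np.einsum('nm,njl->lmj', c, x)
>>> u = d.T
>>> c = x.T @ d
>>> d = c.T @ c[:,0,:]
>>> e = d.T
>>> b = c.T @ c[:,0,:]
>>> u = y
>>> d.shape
(23, 7, 23)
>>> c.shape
(13, 7, 23)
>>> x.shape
(5, 7, 13)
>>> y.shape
(7, 37, 5)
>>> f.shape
(7, 37)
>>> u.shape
(7, 37, 5)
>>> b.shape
(23, 7, 23)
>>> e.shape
(23, 7, 23)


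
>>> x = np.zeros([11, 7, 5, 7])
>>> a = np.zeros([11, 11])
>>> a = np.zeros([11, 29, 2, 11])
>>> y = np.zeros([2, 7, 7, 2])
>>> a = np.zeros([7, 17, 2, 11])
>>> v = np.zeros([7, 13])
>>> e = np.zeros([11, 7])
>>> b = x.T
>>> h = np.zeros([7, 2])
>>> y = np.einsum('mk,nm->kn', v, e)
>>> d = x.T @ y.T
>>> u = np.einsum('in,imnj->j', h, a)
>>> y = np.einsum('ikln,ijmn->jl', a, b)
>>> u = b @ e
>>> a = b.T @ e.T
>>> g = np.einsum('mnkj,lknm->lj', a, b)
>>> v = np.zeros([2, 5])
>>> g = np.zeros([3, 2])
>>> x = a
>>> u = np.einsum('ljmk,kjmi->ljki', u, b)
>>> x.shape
(11, 7, 5, 11)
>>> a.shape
(11, 7, 5, 11)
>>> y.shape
(5, 2)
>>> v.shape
(2, 5)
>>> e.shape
(11, 7)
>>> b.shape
(7, 5, 7, 11)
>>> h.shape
(7, 2)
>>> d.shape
(7, 5, 7, 13)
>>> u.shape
(7, 5, 7, 11)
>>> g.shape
(3, 2)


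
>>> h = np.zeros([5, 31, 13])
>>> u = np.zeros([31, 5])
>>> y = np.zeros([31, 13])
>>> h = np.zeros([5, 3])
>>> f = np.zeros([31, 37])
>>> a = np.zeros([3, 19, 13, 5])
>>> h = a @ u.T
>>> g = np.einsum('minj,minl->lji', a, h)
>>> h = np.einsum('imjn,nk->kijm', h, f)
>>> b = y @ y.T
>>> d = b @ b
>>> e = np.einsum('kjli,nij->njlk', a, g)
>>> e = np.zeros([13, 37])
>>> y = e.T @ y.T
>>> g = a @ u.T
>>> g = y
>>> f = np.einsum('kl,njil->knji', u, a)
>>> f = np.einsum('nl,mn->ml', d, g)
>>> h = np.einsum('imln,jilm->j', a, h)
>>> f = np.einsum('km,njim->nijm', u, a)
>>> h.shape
(37,)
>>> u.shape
(31, 5)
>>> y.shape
(37, 31)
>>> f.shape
(3, 13, 19, 5)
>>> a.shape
(3, 19, 13, 5)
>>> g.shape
(37, 31)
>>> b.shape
(31, 31)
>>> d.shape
(31, 31)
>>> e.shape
(13, 37)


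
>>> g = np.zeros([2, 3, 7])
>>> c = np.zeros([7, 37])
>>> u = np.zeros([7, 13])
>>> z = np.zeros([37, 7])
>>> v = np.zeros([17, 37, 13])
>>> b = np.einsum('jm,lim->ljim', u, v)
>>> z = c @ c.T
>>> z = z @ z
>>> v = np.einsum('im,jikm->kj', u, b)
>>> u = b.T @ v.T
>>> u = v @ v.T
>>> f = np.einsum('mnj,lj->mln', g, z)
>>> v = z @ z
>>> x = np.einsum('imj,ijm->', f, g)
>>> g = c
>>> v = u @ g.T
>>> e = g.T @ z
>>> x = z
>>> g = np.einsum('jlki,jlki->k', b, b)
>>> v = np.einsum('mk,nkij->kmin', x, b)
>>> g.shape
(37,)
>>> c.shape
(7, 37)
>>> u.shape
(37, 37)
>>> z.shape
(7, 7)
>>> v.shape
(7, 7, 37, 17)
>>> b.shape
(17, 7, 37, 13)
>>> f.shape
(2, 7, 3)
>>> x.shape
(7, 7)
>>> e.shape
(37, 7)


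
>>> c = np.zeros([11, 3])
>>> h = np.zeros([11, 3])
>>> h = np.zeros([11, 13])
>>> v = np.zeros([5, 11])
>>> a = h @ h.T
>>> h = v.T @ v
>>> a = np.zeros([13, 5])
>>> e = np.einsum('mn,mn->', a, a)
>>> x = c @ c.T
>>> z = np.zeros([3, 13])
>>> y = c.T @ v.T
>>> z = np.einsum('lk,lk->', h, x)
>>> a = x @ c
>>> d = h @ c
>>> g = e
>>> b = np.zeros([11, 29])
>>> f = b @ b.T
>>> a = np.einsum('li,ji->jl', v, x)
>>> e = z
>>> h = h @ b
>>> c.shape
(11, 3)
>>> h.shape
(11, 29)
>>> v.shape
(5, 11)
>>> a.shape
(11, 5)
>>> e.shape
()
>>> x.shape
(11, 11)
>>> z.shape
()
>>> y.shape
(3, 5)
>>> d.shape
(11, 3)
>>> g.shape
()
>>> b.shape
(11, 29)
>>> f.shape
(11, 11)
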